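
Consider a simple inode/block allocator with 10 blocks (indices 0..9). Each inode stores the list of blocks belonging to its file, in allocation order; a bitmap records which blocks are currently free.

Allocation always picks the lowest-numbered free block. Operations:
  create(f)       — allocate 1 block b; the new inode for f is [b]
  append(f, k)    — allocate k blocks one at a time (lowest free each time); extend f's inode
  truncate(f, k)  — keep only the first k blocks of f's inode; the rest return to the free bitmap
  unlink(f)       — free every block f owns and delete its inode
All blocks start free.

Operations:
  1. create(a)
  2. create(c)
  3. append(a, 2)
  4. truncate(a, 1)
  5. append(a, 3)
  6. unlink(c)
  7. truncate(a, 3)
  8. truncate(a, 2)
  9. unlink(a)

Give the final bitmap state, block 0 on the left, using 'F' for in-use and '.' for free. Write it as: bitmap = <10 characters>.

[1] create(a) — a=0 (map F.........)
[2] create(c) — a=0 c=1 (map FF........)
[3] append(a, 2) — a=0,2,3 c=1 (map FFFF......)
[4] truncate(a, 1) — a=0 c=1 (map FF........)
[5] append(a, 3) — a=0,2,3,4 c=1 (map FFFFF.....)
[6] unlink(c) — a=0,2,3,4 (map F.FFF.....)
[7] truncate(a, 3) — a=0,2,3 (map F.FF......)
[8] truncate(a, 2) — a=0,2 (map F.F.......)
[9] unlink(a) —  (map ..........)

bitmap = ..........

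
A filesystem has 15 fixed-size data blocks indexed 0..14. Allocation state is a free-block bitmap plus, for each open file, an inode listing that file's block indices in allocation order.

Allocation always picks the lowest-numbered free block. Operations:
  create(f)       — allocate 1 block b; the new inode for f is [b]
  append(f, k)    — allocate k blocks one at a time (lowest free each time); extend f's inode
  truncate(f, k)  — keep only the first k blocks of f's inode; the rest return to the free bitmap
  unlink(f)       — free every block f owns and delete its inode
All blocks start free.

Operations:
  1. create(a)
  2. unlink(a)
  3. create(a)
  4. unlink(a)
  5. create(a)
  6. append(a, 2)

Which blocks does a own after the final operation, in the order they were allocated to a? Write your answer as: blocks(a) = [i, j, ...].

blocks(a) = [0, 1, 2]

create(a): bitmap=F.............. | a=[0]
unlink(a): bitmap=............... | 
create(a): bitmap=F.............. | a=[0]
unlink(a): bitmap=............... | 
create(a): bitmap=F.............. | a=[0]
append(a, 2): bitmap=FFF............ | a=[0, 1, 2]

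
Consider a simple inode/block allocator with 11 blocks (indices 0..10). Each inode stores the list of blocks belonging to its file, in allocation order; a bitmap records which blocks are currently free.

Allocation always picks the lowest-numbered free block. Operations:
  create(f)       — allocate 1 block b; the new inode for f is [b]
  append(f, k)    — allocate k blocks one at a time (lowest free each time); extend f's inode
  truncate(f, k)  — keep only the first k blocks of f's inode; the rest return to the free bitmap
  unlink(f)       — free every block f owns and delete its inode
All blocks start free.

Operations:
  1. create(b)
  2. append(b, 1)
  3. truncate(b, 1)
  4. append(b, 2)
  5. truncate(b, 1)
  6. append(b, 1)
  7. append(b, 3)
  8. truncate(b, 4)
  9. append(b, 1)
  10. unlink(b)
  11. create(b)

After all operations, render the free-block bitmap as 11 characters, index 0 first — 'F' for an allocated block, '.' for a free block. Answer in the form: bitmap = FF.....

[1] create(b) — b=0 (map F..........)
[2] append(b, 1) — b=0,1 (map FF.........)
[3] truncate(b, 1) — b=0 (map F..........)
[4] append(b, 2) — b=0,1,2 (map FFF........)
[5] truncate(b, 1) — b=0 (map F..........)
[6] append(b, 1) — b=0,1 (map FF.........)
[7] append(b, 3) — b=0,1,2,3,4 (map FFFFF......)
[8] truncate(b, 4) — b=0,1,2,3 (map FFFF.......)
[9] append(b, 1) — b=0,1,2,3,4 (map FFFFF......)
[10] unlink(b) —  (map ...........)
[11] create(b) — b=0 (map F..........)

bitmap = F..........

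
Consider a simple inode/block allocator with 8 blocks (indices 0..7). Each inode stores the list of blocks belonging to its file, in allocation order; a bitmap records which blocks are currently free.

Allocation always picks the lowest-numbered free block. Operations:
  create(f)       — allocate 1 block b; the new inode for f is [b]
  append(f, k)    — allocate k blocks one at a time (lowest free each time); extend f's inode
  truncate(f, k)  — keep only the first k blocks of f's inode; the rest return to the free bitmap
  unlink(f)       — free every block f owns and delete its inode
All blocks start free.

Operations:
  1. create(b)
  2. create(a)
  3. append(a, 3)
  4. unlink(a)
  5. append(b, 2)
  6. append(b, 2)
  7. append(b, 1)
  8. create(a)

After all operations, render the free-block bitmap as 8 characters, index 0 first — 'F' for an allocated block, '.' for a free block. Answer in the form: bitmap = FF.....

bitmap = FFFFFFF.

  1. create(b)  ⇒  F.......  {b→[0]}
  2. create(a)  ⇒  FF......  {a→[1]; b→[0]}
  3. append(a, 3)  ⇒  FFFFF...  {a→[1, 2, 3, 4]; b→[0]}
  4. unlink(a)  ⇒  F.......  {b→[0]}
  5. append(b, 2)  ⇒  FFF.....  {b→[0, 1, 2]}
  6. append(b, 2)  ⇒  FFFFF...  {b→[0, 1, 2, 3, 4]}
  7. append(b, 1)  ⇒  FFFFFF..  {b→[0, 1, 2, 3, 4, 5]}
  8. create(a)  ⇒  FFFFFFF.  {a→[6]; b→[0, 1, 2, 3, 4, 5]}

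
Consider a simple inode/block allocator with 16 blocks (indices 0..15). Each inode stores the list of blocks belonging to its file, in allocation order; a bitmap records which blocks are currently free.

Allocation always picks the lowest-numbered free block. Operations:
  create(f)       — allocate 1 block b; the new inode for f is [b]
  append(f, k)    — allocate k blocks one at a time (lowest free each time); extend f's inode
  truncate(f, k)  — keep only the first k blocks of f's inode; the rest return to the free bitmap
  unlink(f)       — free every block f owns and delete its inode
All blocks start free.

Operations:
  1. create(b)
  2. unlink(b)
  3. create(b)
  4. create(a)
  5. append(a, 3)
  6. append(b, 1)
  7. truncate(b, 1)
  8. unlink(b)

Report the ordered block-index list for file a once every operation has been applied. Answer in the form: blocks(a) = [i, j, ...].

  1. create(b)  ⇒  F...............  {b→[0]}
  2. unlink(b)  ⇒  ................  {}
  3. create(b)  ⇒  F...............  {b→[0]}
  4. create(a)  ⇒  FF..............  {a→[1]; b→[0]}
  5. append(a, 3)  ⇒  FFFFF...........  {a→[1, 2, 3, 4]; b→[0]}
  6. append(b, 1)  ⇒  FFFFFF..........  {a→[1, 2, 3, 4]; b→[0, 5]}
  7. truncate(b, 1)  ⇒  FFFFF...........  {a→[1, 2, 3, 4]; b→[0]}
  8. unlink(b)  ⇒  .FFFF...........  {a→[1, 2, 3, 4]}

blocks(a) = [1, 2, 3, 4]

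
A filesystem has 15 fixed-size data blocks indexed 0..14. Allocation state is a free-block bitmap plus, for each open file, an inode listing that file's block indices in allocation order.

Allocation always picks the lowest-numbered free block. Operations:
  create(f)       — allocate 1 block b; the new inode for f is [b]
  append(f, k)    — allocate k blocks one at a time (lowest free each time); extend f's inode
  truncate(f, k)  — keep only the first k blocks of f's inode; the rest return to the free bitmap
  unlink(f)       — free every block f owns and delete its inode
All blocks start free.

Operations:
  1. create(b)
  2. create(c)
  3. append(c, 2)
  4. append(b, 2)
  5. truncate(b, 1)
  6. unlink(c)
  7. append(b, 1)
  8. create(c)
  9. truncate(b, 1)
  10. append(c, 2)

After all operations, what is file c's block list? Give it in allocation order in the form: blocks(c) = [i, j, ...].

blocks(c) = [2, 1, 3]

after create(b) → b:[0]  free=[F..............]
after create(c) → b:[0], c:[1]  free=[FF.............]
after append(c, 2) → b:[0], c:[1, 2, 3]  free=[FFFF...........]
after append(b, 2) → b:[0, 4, 5], c:[1, 2, 3]  free=[FFFFFF.........]
after truncate(b, 1) → b:[0], c:[1, 2, 3]  free=[FFFF...........]
after unlink(c) → b:[0]  free=[F..............]
after append(b, 1) → b:[0, 1]  free=[FF.............]
after create(c) → b:[0, 1], c:[2]  free=[FFF............]
after truncate(b, 1) → b:[0], c:[2]  free=[F.F............]
after append(c, 2) → b:[0], c:[2, 1, 3]  free=[FFFF...........]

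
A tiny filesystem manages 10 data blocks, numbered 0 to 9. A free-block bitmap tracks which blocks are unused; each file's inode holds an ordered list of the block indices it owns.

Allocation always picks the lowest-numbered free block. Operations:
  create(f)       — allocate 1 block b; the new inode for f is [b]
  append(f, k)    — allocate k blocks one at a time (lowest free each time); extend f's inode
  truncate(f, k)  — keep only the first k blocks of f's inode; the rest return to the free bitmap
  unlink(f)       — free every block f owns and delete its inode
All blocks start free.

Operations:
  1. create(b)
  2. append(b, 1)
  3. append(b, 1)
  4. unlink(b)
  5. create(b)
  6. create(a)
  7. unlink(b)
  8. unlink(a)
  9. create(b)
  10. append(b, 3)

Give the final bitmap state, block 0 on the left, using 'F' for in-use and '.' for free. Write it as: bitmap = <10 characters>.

bitmap = FFFF......

after create(b) → b:[0]  free=[F.........]
after append(b, 1) → b:[0, 1]  free=[FF........]
after append(b, 1) → b:[0, 1, 2]  free=[FFF.......]
after unlink(b) →   free=[..........]
after create(b) → b:[0]  free=[F.........]
after create(a) → a:[1], b:[0]  free=[FF........]
after unlink(b) → a:[1]  free=[.F........]
after unlink(a) →   free=[..........]
after create(b) → b:[0]  free=[F.........]
after append(b, 3) → b:[0, 1, 2, 3]  free=[FFFF......]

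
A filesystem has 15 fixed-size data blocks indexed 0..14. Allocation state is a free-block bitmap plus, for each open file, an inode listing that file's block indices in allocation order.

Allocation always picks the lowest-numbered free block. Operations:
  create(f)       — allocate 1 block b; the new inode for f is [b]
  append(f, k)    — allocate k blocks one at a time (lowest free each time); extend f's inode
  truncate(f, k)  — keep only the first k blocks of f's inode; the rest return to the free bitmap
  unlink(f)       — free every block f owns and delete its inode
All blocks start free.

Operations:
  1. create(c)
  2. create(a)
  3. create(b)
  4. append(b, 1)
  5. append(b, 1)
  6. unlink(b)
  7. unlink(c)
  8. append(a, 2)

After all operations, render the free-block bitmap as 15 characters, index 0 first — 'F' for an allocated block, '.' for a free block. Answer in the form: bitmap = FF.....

after create(c) → c:[0]  free=[F..............]
after create(a) → a:[1], c:[0]  free=[FF.............]
after create(b) → a:[1], b:[2], c:[0]  free=[FFF............]
after append(b, 1) → a:[1], b:[2, 3], c:[0]  free=[FFFF...........]
after append(b, 1) → a:[1], b:[2, 3, 4], c:[0]  free=[FFFFF..........]
after unlink(b) → a:[1], c:[0]  free=[FF.............]
after unlink(c) → a:[1]  free=[.F.............]
after append(a, 2) → a:[1, 0, 2]  free=[FFF............]

bitmap = FFF............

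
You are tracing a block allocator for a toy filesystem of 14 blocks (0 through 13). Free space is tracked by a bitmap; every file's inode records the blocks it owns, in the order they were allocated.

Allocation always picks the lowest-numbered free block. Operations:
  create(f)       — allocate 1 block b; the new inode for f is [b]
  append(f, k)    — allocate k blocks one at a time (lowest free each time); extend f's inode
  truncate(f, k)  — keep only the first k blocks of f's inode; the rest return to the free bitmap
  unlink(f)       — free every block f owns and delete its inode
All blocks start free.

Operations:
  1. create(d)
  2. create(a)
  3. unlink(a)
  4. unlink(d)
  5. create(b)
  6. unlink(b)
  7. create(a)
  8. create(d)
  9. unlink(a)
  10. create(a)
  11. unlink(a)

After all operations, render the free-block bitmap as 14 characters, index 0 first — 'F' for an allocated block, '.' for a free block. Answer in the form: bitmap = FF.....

after create(d) → d:[0]  free=[F.............]
after create(a) → a:[1], d:[0]  free=[FF............]
after unlink(a) → d:[0]  free=[F.............]
after unlink(d) →   free=[..............]
after create(b) → b:[0]  free=[F.............]
after unlink(b) →   free=[..............]
after create(a) → a:[0]  free=[F.............]
after create(d) → a:[0], d:[1]  free=[FF............]
after unlink(a) → d:[1]  free=[.F............]
after create(a) → a:[0], d:[1]  free=[FF............]
after unlink(a) → d:[1]  free=[.F............]

bitmap = .F............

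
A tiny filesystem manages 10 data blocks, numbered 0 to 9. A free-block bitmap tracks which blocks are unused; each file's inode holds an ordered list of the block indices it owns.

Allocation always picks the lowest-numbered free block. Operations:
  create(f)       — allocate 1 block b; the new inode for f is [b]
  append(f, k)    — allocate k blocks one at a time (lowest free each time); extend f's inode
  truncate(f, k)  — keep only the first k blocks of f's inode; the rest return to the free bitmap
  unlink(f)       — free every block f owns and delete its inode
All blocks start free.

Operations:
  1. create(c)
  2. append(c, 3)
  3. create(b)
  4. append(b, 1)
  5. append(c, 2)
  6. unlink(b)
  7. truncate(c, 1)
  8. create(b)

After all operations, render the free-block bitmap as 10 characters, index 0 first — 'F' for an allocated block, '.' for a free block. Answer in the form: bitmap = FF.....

create(c): bitmap=F......... | c=[0]
append(c, 3): bitmap=FFFF...... | c=[0, 1, 2, 3]
create(b): bitmap=FFFFF..... | b=[4] c=[0, 1, 2, 3]
append(b, 1): bitmap=FFFFFF.... | b=[4, 5] c=[0, 1, 2, 3]
append(c, 2): bitmap=FFFFFFFF.. | b=[4, 5] c=[0, 1, 2, 3, 6, 7]
unlink(b): bitmap=FFFF..FF.. | c=[0, 1, 2, 3, 6, 7]
truncate(c, 1): bitmap=F......... | c=[0]
create(b): bitmap=FF........ | b=[1] c=[0]

bitmap = FF........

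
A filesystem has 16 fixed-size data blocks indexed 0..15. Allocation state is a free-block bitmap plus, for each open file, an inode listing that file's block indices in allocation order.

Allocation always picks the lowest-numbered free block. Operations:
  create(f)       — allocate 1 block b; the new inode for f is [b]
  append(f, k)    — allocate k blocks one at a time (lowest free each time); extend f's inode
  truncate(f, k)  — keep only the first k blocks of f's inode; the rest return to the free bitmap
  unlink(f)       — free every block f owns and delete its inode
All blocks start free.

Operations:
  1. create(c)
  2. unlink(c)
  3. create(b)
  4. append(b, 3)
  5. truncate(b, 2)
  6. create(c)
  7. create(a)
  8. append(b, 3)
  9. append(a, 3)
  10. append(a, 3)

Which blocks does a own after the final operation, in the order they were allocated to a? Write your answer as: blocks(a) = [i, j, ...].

create(c): bitmap=F............... | c=[0]
unlink(c): bitmap=................ | 
create(b): bitmap=F............... | b=[0]
append(b, 3): bitmap=FFFF............ | b=[0, 1, 2, 3]
truncate(b, 2): bitmap=FF.............. | b=[0, 1]
create(c): bitmap=FFF............. | b=[0, 1] c=[2]
create(a): bitmap=FFFF............ | a=[3] b=[0, 1] c=[2]
append(b, 3): bitmap=FFFFFFF......... | a=[3] b=[0, 1, 4, 5, 6] c=[2]
append(a, 3): bitmap=FFFFFFFFFF...... | a=[3, 7, 8, 9] b=[0, 1, 4, 5, 6] c=[2]
append(a, 3): bitmap=FFFFFFFFFFFFF... | a=[3, 7, 8, 9, 10, 11, 12] b=[0, 1, 4, 5, 6] c=[2]

blocks(a) = [3, 7, 8, 9, 10, 11, 12]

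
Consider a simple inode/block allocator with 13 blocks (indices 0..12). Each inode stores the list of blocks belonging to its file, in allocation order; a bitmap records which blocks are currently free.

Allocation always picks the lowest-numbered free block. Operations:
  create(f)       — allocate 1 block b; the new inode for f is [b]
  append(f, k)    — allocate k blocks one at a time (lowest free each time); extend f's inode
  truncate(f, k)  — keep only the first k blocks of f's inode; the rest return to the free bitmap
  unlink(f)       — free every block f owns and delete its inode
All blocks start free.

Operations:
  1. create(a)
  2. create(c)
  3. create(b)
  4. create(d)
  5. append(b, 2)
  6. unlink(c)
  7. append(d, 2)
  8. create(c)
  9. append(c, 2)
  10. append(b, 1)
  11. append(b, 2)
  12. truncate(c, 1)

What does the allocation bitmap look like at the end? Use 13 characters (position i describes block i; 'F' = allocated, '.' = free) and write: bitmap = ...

bitmap = FFFFFFFF..FFF

after create(a) → a:[0]  free=[F............]
after create(c) → a:[0], c:[1]  free=[FF...........]
after create(b) → a:[0], b:[2], c:[1]  free=[FFF..........]
after create(d) → a:[0], b:[2], c:[1], d:[3]  free=[FFFF.........]
after append(b, 2) → a:[0], b:[2, 4, 5], c:[1], d:[3]  free=[FFFFFF.......]
after unlink(c) → a:[0], b:[2, 4, 5], d:[3]  free=[F.FFFF.......]
after append(d, 2) → a:[0], b:[2, 4, 5], d:[3, 1, 6]  free=[FFFFFFF......]
after create(c) → a:[0], b:[2, 4, 5], c:[7], d:[3, 1, 6]  free=[FFFFFFFF.....]
after append(c, 2) → a:[0], b:[2, 4, 5], c:[7, 8, 9], d:[3, 1, 6]  free=[FFFFFFFFFF...]
after append(b, 1) → a:[0], b:[2, 4, 5, 10], c:[7, 8, 9], d:[3, 1, 6]  free=[FFFFFFFFFFF..]
after append(b, 2) → a:[0], b:[2, 4, 5, 10, 11, 12], c:[7, 8, 9], d:[3, 1, 6]  free=[FFFFFFFFFFFFF]
after truncate(c, 1) → a:[0], b:[2, 4, 5, 10, 11, 12], c:[7], d:[3, 1, 6]  free=[FFFFFFFF..FFF]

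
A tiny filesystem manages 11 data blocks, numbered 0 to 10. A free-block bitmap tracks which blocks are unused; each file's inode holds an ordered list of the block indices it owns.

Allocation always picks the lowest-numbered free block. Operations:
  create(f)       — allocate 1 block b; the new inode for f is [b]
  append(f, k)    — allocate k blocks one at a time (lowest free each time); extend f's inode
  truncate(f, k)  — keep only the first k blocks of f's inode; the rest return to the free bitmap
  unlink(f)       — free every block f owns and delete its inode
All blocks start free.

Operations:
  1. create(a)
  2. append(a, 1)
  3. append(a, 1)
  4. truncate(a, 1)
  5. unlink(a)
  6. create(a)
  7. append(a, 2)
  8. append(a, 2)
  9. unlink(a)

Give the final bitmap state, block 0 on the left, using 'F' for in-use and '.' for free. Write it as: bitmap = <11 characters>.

[1] create(a) — a=0 (map F..........)
[2] append(a, 1) — a=0,1 (map FF.........)
[3] append(a, 1) — a=0,1,2 (map FFF........)
[4] truncate(a, 1) — a=0 (map F..........)
[5] unlink(a) —  (map ...........)
[6] create(a) — a=0 (map F..........)
[7] append(a, 2) — a=0,1,2 (map FFF........)
[8] append(a, 2) — a=0,1,2,3,4 (map FFFFF......)
[9] unlink(a) —  (map ...........)

bitmap = ...........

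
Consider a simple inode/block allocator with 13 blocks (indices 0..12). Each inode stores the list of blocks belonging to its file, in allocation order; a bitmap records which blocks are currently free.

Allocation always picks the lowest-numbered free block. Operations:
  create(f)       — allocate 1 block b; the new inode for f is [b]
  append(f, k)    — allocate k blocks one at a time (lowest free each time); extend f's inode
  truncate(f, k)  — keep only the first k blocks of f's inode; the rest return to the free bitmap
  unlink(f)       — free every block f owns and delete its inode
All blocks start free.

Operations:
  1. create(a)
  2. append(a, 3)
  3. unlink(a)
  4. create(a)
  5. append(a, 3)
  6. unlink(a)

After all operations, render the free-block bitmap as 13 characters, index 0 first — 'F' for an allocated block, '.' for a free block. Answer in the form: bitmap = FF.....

  1. create(a)  ⇒  F............  {a→[0]}
  2. append(a, 3)  ⇒  FFFF.........  {a→[0, 1, 2, 3]}
  3. unlink(a)  ⇒  .............  {}
  4. create(a)  ⇒  F............  {a→[0]}
  5. append(a, 3)  ⇒  FFFF.........  {a→[0, 1, 2, 3]}
  6. unlink(a)  ⇒  .............  {}

bitmap = .............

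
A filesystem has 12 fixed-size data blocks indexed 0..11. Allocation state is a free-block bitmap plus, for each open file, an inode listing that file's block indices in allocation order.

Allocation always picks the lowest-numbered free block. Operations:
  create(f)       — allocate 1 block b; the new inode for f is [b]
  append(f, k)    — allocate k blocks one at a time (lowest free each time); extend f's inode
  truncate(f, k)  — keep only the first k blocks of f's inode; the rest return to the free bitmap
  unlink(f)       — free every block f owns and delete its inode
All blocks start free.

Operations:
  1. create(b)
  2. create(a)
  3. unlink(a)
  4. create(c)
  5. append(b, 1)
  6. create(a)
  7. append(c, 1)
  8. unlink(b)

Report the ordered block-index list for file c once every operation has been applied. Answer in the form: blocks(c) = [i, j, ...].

create(b): bitmap=F........... | b=[0]
create(a): bitmap=FF.......... | a=[1] b=[0]
unlink(a): bitmap=F........... | b=[0]
create(c): bitmap=FF.......... | b=[0] c=[1]
append(b, 1): bitmap=FFF......... | b=[0, 2] c=[1]
create(a): bitmap=FFFF........ | a=[3] b=[0, 2] c=[1]
append(c, 1): bitmap=FFFFF....... | a=[3] b=[0, 2] c=[1, 4]
unlink(b): bitmap=.F.FF....... | a=[3] c=[1, 4]

blocks(c) = [1, 4]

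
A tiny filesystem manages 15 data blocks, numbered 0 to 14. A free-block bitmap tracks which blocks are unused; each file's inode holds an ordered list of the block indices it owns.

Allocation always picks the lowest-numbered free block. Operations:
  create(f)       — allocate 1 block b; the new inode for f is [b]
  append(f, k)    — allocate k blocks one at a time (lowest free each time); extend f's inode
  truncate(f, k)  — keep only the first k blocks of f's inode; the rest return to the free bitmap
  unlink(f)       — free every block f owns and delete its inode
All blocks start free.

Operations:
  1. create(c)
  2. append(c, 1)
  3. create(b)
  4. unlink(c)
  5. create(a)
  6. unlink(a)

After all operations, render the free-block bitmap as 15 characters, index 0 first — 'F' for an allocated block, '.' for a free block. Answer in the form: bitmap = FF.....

bitmap = ..F............

after create(c) → c:[0]  free=[F..............]
after append(c, 1) → c:[0, 1]  free=[FF.............]
after create(b) → b:[2], c:[0, 1]  free=[FFF............]
after unlink(c) → b:[2]  free=[..F............]
after create(a) → a:[0], b:[2]  free=[F.F............]
after unlink(a) → b:[2]  free=[..F............]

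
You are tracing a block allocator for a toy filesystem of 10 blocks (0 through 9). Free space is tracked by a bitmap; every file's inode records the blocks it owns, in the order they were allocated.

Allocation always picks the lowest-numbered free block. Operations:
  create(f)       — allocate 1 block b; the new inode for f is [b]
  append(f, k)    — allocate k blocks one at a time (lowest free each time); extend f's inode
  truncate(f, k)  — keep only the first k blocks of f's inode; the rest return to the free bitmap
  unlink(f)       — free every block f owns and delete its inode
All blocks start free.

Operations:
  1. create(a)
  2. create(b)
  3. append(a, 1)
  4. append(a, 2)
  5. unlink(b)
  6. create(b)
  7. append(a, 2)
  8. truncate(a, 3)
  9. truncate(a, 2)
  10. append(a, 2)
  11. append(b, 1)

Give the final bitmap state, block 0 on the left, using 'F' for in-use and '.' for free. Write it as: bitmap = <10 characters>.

after create(a) → a:[0]  free=[F.........]
after create(b) → a:[0], b:[1]  free=[FF........]
after append(a, 1) → a:[0, 2], b:[1]  free=[FFF.......]
after append(a, 2) → a:[0, 2, 3, 4], b:[1]  free=[FFFFF.....]
after unlink(b) → a:[0, 2, 3, 4]  free=[F.FFF.....]
after create(b) → a:[0, 2, 3, 4], b:[1]  free=[FFFFF.....]
after append(a, 2) → a:[0, 2, 3, 4, 5, 6], b:[1]  free=[FFFFFFF...]
after truncate(a, 3) → a:[0, 2, 3], b:[1]  free=[FFFF......]
after truncate(a, 2) → a:[0, 2], b:[1]  free=[FFF.......]
after append(a, 2) → a:[0, 2, 3, 4], b:[1]  free=[FFFFF.....]
after append(b, 1) → a:[0, 2, 3, 4], b:[1, 5]  free=[FFFFFF....]

bitmap = FFFFFF....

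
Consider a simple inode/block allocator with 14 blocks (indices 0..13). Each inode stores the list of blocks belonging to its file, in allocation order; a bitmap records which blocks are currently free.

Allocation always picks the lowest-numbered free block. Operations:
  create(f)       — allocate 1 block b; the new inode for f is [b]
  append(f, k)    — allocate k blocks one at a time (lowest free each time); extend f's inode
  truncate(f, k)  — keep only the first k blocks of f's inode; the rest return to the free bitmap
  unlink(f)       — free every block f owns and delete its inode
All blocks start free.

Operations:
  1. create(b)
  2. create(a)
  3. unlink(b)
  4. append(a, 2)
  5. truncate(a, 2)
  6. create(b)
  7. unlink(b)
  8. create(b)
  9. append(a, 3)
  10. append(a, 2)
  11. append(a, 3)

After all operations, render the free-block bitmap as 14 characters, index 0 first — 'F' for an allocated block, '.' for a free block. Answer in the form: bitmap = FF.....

[1] create(b) — b=0 (map F.............)
[2] create(a) — a=1 b=0 (map FF............)
[3] unlink(b) — a=1 (map .F............)
[4] append(a, 2) — a=1,0,2 (map FFF...........)
[5] truncate(a, 2) — a=1,0 (map FF............)
[6] create(b) — a=1,0 b=2 (map FFF...........)
[7] unlink(b) — a=1,0 (map FF............)
[8] create(b) — a=1,0 b=2 (map FFF...........)
[9] append(a, 3) — a=1,0,3,4,5 b=2 (map FFFFFF........)
[10] append(a, 2) — a=1,0,3,4,5,6,7 b=2 (map FFFFFFFF......)
[11] append(a, 3) — a=1,0,3,4,5,6,7,8,9,10 b=2 (map FFFFFFFFFFF...)

bitmap = FFFFFFFFFFF...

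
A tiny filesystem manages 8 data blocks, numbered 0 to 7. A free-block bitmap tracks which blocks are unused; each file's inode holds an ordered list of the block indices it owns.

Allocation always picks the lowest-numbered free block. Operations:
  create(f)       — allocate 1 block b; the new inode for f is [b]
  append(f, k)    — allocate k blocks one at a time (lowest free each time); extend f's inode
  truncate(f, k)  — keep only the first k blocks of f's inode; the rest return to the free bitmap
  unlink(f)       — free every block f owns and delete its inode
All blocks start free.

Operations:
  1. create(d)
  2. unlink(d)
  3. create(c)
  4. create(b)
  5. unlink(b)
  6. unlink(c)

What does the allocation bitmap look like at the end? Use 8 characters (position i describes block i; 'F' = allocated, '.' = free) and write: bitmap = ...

bitmap = ........

[1] create(d) — d=0 (map F.......)
[2] unlink(d) —  (map ........)
[3] create(c) — c=0 (map F.......)
[4] create(b) — b=1 c=0 (map FF......)
[5] unlink(b) — c=0 (map F.......)
[6] unlink(c) —  (map ........)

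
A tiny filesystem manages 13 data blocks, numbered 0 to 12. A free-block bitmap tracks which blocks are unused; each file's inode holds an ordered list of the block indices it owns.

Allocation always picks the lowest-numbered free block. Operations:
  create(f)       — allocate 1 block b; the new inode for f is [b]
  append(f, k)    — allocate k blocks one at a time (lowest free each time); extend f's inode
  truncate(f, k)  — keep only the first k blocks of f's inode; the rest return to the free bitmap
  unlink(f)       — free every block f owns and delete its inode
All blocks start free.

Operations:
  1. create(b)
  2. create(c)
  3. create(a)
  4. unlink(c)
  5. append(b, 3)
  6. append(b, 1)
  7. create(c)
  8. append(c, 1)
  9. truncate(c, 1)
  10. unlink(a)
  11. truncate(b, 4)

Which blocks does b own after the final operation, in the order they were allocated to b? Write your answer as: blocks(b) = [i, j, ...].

[1] create(b) — b=0 (map F............)
[2] create(c) — b=0 c=1 (map FF...........)
[3] create(a) — a=2 b=0 c=1 (map FFF..........)
[4] unlink(c) — a=2 b=0 (map F.F..........)
[5] append(b, 3) — a=2 b=0,1,3,4 (map FFFFF........)
[6] append(b, 1) — a=2 b=0,1,3,4,5 (map FFFFFF.......)
[7] create(c) — a=2 b=0,1,3,4,5 c=6 (map FFFFFFF......)
[8] append(c, 1) — a=2 b=0,1,3,4,5 c=6,7 (map FFFFFFFF.....)
[9] truncate(c, 1) — a=2 b=0,1,3,4,5 c=6 (map FFFFFFF......)
[10] unlink(a) — b=0,1,3,4,5 c=6 (map FF.FFFF......)
[11] truncate(b, 4) — b=0,1,3,4 c=6 (map FF.FF.F......)

blocks(b) = [0, 1, 3, 4]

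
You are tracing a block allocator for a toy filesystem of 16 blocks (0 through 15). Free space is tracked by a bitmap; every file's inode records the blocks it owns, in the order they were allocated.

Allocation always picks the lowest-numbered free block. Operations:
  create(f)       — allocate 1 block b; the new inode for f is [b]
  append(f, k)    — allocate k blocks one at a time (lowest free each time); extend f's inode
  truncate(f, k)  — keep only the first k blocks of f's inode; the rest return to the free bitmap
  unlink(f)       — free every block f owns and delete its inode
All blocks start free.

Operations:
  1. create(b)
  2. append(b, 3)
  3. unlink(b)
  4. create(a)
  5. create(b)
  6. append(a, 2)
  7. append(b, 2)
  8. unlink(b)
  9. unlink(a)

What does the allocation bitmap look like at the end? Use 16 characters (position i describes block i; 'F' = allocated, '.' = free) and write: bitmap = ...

after create(b) → b:[0]  free=[F...............]
after append(b, 3) → b:[0, 1, 2, 3]  free=[FFFF............]
after unlink(b) →   free=[................]
after create(a) → a:[0]  free=[F...............]
after create(b) → a:[0], b:[1]  free=[FF..............]
after append(a, 2) → a:[0, 2, 3], b:[1]  free=[FFFF............]
after append(b, 2) → a:[0, 2, 3], b:[1, 4, 5]  free=[FFFFFF..........]
after unlink(b) → a:[0, 2, 3]  free=[F.FF............]
after unlink(a) →   free=[................]

bitmap = ................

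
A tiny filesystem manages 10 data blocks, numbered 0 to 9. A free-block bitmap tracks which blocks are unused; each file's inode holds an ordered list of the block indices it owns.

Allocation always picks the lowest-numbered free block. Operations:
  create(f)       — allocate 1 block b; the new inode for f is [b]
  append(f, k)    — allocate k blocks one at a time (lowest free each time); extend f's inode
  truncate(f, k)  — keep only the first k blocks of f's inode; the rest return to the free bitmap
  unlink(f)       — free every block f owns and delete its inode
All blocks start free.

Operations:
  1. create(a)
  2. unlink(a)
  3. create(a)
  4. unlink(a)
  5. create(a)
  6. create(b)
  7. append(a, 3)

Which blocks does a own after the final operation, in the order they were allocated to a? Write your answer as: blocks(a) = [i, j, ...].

blocks(a) = [0, 2, 3, 4]

  1. create(a)  ⇒  F.........  {a→[0]}
  2. unlink(a)  ⇒  ..........  {}
  3. create(a)  ⇒  F.........  {a→[0]}
  4. unlink(a)  ⇒  ..........  {}
  5. create(a)  ⇒  F.........  {a→[0]}
  6. create(b)  ⇒  FF........  {a→[0]; b→[1]}
  7. append(a, 3)  ⇒  FFFFF.....  {a→[0, 2, 3, 4]; b→[1]}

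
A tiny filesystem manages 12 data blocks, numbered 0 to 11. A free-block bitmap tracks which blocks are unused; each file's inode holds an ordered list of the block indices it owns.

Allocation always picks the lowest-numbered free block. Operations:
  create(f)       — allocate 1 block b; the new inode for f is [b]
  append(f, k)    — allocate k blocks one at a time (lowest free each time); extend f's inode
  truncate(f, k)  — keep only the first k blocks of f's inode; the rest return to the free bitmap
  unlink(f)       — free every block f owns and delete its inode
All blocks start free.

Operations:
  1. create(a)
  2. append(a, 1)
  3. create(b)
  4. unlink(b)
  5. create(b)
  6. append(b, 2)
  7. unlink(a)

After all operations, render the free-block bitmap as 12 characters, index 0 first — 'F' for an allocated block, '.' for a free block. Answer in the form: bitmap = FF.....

bitmap = ..FFF.......

  1. create(a)  ⇒  F...........  {a→[0]}
  2. append(a, 1)  ⇒  FF..........  {a→[0, 1]}
  3. create(b)  ⇒  FFF.........  {a→[0, 1]; b→[2]}
  4. unlink(b)  ⇒  FF..........  {a→[0, 1]}
  5. create(b)  ⇒  FFF.........  {a→[0, 1]; b→[2]}
  6. append(b, 2)  ⇒  FFFFF.......  {a→[0, 1]; b→[2, 3, 4]}
  7. unlink(a)  ⇒  ..FFF.......  {b→[2, 3, 4]}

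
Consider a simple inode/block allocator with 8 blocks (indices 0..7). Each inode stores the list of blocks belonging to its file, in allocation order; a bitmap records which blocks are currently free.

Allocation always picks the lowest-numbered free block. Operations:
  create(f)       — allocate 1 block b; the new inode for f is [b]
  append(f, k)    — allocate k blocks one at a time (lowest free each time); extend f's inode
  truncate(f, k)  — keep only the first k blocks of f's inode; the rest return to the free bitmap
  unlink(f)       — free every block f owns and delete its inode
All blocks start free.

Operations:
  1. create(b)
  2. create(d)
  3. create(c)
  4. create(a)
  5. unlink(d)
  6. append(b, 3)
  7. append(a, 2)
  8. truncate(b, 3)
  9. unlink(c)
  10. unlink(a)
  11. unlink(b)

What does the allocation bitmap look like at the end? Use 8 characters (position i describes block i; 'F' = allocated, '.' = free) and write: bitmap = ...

bitmap = ........

after create(b) → b:[0]  free=[F.......]
after create(d) → b:[0], d:[1]  free=[FF......]
after create(c) → b:[0], c:[2], d:[1]  free=[FFF.....]
after create(a) → a:[3], b:[0], c:[2], d:[1]  free=[FFFF....]
after unlink(d) → a:[3], b:[0], c:[2]  free=[F.FF....]
after append(b, 3) → a:[3], b:[0, 1, 4, 5], c:[2]  free=[FFFFFF..]
after append(a, 2) → a:[3, 6, 7], b:[0, 1, 4, 5], c:[2]  free=[FFFFFFFF]
after truncate(b, 3) → a:[3, 6, 7], b:[0, 1, 4], c:[2]  free=[FFFFF.FF]
after unlink(c) → a:[3, 6, 7], b:[0, 1, 4]  free=[FF.FF.FF]
after unlink(a) → b:[0, 1, 4]  free=[FF..F...]
after unlink(b) →   free=[........]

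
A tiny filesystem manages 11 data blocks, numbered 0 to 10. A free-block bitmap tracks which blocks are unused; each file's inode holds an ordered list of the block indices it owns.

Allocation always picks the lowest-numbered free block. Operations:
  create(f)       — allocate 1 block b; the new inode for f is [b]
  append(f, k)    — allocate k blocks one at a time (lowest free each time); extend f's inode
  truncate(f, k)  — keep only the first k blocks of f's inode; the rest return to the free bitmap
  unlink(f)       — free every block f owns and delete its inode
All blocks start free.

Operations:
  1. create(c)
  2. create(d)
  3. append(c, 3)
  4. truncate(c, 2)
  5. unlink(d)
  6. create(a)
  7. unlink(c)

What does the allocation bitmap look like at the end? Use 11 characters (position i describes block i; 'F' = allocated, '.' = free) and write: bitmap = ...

bitmap = .F.........

after create(c) → c:[0]  free=[F..........]
after create(d) → c:[0], d:[1]  free=[FF.........]
after append(c, 3) → c:[0, 2, 3, 4], d:[1]  free=[FFFFF......]
after truncate(c, 2) → c:[0, 2], d:[1]  free=[FFF........]
after unlink(d) → c:[0, 2]  free=[F.F........]
after create(a) → a:[1], c:[0, 2]  free=[FFF........]
after unlink(c) → a:[1]  free=[.F.........]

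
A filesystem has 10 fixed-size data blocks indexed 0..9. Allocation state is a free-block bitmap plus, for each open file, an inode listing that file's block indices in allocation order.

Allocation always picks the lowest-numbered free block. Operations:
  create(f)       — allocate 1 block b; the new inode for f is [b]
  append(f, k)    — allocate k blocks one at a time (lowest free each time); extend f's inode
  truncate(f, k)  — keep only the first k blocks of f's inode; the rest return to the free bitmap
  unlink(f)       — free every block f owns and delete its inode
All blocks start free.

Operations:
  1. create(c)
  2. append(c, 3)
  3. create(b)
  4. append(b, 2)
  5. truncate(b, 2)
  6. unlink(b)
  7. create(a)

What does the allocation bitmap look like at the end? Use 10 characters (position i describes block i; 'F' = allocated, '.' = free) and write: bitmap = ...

bitmap = FFFFF.....

[1] create(c) — c=0 (map F.........)
[2] append(c, 3) — c=0,1,2,3 (map FFFF......)
[3] create(b) — b=4 c=0,1,2,3 (map FFFFF.....)
[4] append(b, 2) — b=4,5,6 c=0,1,2,3 (map FFFFFFF...)
[5] truncate(b, 2) — b=4,5 c=0,1,2,3 (map FFFFFF....)
[6] unlink(b) — c=0,1,2,3 (map FFFF......)
[7] create(a) — a=4 c=0,1,2,3 (map FFFFF.....)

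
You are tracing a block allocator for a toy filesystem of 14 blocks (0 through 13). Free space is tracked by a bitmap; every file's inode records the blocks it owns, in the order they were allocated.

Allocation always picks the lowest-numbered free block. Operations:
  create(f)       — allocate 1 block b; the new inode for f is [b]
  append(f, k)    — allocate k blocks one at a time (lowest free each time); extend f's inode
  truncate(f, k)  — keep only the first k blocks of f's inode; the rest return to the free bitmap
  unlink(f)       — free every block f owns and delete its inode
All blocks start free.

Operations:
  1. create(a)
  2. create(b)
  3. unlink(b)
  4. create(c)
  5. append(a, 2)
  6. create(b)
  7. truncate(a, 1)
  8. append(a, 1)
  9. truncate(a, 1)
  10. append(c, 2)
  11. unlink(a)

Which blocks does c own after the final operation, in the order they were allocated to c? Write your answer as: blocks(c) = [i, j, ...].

  1. create(a)  ⇒  F.............  {a→[0]}
  2. create(b)  ⇒  FF............  {a→[0]; b→[1]}
  3. unlink(b)  ⇒  F.............  {a→[0]}
  4. create(c)  ⇒  FF............  {a→[0]; c→[1]}
  5. append(a, 2)  ⇒  FFFF..........  {a→[0, 2, 3]; c→[1]}
  6. create(b)  ⇒  FFFFF.........  {a→[0, 2, 3]; b→[4]; c→[1]}
  7. truncate(a, 1)  ⇒  FF..F.........  {a→[0]; b→[4]; c→[1]}
  8. append(a, 1)  ⇒  FFF.F.........  {a→[0, 2]; b→[4]; c→[1]}
  9. truncate(a, 1)  ⇒  FF..F.........  {a→[0]; b→[4]; c→[1]}
  10. append(c, 2)  ⇒  FFFFF.........  {a→[0]; b→[4]; c→[1, 2, 3]}
  11. unlink(a)  ⇒  .FFFF.........  {b→[4]; c→[1, 2, 3]}

blocks(c) = [1, 2, 3]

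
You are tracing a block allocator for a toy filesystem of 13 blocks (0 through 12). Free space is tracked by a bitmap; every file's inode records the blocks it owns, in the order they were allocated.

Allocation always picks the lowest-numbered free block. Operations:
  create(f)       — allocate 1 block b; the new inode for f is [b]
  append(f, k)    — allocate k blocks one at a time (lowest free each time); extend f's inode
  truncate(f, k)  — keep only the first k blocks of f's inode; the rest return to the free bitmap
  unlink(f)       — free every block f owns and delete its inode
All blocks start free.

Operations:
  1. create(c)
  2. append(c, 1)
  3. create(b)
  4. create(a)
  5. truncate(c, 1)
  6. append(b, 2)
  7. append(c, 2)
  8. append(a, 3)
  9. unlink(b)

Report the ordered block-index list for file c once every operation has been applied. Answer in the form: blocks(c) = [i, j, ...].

blocks(c) = [0, 5, 6]

after create(c) → c:[0]  free=[F............]
after append(c, 1) → c:[0, 1]  free=[FF...........]
after create(b) → b:[2], c:[0, 1]  free=[FFF..........]
after create(a) → a:[3], b:[2], c:[0, 1]  free=[FFFF.........]
after truncate(c, 1) → a:[3], b:[2], c:[0]  free=[F.FF.........]
after append(b, 2) → a:[3], b:[2, 1, 4], c:[0]  free=[FFFFF........]
after append(c, 2) → a:[3], b:[2, 1, 4], c:[0, 5, 6]  free=[FFFFFFF......]
after append(a, 3) → a:[3, 7, 8, 9], b:[2, 1, 4], c:[0, 5, 6]  free=[FFFFFFFFFF...]
after unlink(b) → a:[3, 7, 8, 9], c:[0, 5, 6]  free=[F..F.FFFFF...]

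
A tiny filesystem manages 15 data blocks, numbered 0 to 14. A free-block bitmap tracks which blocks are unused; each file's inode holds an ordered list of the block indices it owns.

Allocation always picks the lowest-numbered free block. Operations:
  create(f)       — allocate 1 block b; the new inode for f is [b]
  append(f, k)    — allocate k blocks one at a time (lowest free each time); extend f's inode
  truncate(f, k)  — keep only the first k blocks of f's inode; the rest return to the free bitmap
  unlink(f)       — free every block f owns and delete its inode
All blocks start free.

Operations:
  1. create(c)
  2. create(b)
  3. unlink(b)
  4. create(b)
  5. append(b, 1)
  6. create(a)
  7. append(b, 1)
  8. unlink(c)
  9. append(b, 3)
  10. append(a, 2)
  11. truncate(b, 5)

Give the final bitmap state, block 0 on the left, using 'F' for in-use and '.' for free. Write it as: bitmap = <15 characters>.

after create(c) → c:[0]  free=[F..............]
after create(b) → b:[1], c:[0]  free=[FF.............]
after unlink(b) → c:[0]  free=[F..............]
after create(b) → b:[1], c:[0]  free=[FF.............]
after append(b, 1) → b:[1, 2], c:[0]  free=[FFF............]
after create(a) → a:[3], b:[1, 2], c:[0]  free=[FFFF...........]
after append(b, 1) → a:[3], b:[1, 2, 4], c:[0]  free=[FFFFF..........]
after unlink(c) → a:[3], b:[1, 2, 4]  free=[.FFFF..........]
after append(b, 3) → a:[3], b:[1, 2, 4, 0, 5, 6]  free=[FFFFFFF........]
after append(a, 2) → a:[3, 7, 8], b:[1, 2, 4, 0, 5, 6]  free=[FFFFFFFFF......]
after truncate(b, 5) → a:[3, 7, 8], b:[1, 2, 4, 0, 5]  free=[FFFFFF.FF......]

bitmap = FFFFFF.FF......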